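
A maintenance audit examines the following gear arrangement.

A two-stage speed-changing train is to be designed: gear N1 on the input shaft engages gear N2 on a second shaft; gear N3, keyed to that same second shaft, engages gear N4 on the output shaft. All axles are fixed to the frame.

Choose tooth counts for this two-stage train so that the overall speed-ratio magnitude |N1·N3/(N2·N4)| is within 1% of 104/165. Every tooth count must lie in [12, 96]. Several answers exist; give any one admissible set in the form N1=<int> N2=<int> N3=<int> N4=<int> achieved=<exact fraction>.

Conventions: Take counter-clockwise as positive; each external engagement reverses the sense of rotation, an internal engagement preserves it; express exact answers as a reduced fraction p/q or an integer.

N1=13 N2=15 N3=16 N4=22 achieved=104/165

class = fixed-axis compound train [2-stage, 104/165 wanted]
target = 104/165 in lowest terms: an exact hit needs N1·N3 = k·104 and N2·N4 = k·165 for one integer k, every count in [12, 96]; additionally prefer no 1:1 stage (N1 ≠ N2, N3 ≠ N4)
k = 1: no 1:1-free in-range split of k·104 and k·165 into factor pairs; take k = 2
k = 2: N1·N3 = 208 = 13·16, N2·N4 = 330 = 15·22
achieved = 13·16/(15·22) = 104/165; |achieved − target| = 0 ≤ 26/4125 ✓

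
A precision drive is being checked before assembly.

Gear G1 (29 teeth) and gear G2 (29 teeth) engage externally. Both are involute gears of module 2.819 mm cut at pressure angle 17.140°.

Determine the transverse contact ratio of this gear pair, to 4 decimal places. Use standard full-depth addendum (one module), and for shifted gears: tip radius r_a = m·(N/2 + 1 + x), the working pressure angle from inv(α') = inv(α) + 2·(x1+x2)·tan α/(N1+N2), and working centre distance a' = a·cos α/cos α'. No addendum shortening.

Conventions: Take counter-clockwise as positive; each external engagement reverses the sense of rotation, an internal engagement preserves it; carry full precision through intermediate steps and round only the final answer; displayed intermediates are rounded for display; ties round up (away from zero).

1.7813

class = single-mesh tooth geometry [involute pair 29T × 29T, m = 2.819]
base radii: r_b1 = 39.060117, r_b2 = 39.060117
tip radii: r_a1 = 43.694500, r_a2 = 43.694500
no profile shift: α' = α, a' = a
action lengths: √(r_a1²−r_b1²) = 19.583580, √(r_a2²−r_b2²) = 19.583580
base pitch p_b = π·m·cos α = 8.462826
CR = (19.583580 + 19.583580 − 81.751000·sin 17.14000°)/8.462826 = 1.781264
contact ratio ≈ 1.7813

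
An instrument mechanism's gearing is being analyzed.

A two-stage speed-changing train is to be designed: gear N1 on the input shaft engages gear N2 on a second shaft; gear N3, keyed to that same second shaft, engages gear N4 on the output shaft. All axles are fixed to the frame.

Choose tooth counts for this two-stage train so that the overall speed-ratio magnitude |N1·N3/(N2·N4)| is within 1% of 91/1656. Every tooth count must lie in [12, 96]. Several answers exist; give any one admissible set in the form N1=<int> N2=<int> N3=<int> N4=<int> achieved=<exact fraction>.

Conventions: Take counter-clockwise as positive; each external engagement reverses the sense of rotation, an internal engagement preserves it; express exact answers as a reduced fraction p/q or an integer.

design class (target 91/1656): fixed-axis compound train
target = 91/1656 in lowest terms: an exact hit needs N1·N3 = k·91 and N2·N4 = k·1656 for one integer k, every count in [12, 96]; additionally prefer no 1:1 stage (N1 ≠ N2, N3 ≠ N4)
k = 1: no 1:1-free in-range split of k·91 and k·1656 into factor pairs; take k = 2
k = 2: N1·N3 = 182 = 13·14, N2·N4 = 3312 = 36·92
achieved = 13·14/(36·92) = 91/1656; |achieved − target| = 0 ≤ 91/165600 ✓

N1=13 N2=36 N3=14 N4=92 achieved=91/1656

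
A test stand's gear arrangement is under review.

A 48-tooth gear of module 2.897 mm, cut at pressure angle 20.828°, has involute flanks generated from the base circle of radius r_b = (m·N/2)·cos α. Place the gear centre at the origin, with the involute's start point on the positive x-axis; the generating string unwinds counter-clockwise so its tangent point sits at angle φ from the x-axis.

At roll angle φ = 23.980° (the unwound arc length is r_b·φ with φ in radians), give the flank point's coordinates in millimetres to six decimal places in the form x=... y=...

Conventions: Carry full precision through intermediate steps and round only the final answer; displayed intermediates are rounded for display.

class = single-mesh tooth geometry [base-circle involute, m = 2.897, 48T]
pitch radius r_p = m·N/2 = 2.897·48/2 = 69.528000
base radius r_b = r_p·cos α = 69.528000·cos 20.828° = 64.984486
roll angle φ = 23.980° = 0.41852995 rad
x = r_b·(cos φ + φ·sin φ) = 70.429236
y = r_b·(sin φ − φ·cos φ) = 1.560420

x=70.429236 y=1.560420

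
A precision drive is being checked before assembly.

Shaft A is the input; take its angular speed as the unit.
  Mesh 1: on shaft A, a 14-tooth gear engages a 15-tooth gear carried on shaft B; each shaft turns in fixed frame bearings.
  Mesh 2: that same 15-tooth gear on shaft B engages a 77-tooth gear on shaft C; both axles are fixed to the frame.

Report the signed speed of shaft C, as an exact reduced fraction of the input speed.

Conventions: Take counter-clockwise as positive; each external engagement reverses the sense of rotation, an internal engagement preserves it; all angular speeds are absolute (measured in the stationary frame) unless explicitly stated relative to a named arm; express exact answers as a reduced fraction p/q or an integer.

2/11

2-mesh fixed-axis compound train (all bearings frame-fixed)
mesh 1 [14T→15T]: |ω|/ω_in = 1×14/15 = 14/15, sense flips to −
mesh 2 [15T→77T]: |ω|/ω_in = (14/15)×15/77 = 2/11, sense flips to +
signed output speed (× input speed) = 2/11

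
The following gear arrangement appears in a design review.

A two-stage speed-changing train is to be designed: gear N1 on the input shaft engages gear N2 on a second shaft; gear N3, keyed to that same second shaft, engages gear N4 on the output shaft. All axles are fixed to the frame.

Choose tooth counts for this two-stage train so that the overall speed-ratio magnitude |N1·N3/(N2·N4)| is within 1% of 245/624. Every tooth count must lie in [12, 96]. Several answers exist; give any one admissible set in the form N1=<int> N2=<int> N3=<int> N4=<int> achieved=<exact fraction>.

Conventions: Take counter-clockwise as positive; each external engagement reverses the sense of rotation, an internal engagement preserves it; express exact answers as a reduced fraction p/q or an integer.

topology: fixed-axis compound train — 2 stages, target 245/624
target = 245/624 in lowest terms: an exact hit needs N1·N3 = k·245 and N2·N4 = k·624 for one integer k, every count in [12, 96]; additionally prefer no 1:1 stage (N1 ≠ N2, N3 ≠ N4)
k = 1: no 1:1-free in-range split of k·245 and k·624 into factor pairs; take k = 2
k = 2: N1·N3 = 490 = 14·35, N2·N4 = 1248 = 13·96
achieved = 14·35/(13·96) = 245/624; |achieved − target| = 0 ≤ 49/12480 ✓

N1=14 N2=13 N3=35 N4=96 achieved=245/624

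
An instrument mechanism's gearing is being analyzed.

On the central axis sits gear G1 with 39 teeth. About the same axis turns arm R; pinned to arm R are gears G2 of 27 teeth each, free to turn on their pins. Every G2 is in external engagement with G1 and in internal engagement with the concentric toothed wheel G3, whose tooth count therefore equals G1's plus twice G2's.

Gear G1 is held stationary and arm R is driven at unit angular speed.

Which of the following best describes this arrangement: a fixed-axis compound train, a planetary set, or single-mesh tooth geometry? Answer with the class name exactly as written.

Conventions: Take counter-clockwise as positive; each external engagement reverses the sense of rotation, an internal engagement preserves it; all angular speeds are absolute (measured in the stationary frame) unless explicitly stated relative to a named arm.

planetary set

recognized (axles ride arm R): planetary set, 39/27/93 teeth
classification: planetary set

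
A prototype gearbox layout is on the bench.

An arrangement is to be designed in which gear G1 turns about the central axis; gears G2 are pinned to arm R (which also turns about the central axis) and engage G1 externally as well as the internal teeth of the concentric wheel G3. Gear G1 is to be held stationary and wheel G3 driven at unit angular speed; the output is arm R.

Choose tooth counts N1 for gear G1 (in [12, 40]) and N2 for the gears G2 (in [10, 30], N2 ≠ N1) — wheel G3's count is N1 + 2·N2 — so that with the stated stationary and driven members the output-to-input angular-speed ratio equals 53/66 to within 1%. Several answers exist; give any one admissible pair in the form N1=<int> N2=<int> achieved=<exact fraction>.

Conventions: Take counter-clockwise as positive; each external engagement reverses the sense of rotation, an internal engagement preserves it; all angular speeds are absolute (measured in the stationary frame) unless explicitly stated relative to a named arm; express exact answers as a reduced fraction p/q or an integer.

N1=13 N2=20 achieved=53/66

design class (target 53/66): planetary set
Willis with ω_sun = 0: ω_arm/ω_ring = N3/(N1+N3); set equal to 53/66  ⇒  N3/N1 = (53/66)/(1 − 53/66) = 53/13
N3 = N1 + 2·N2  ⇒  N2/N1 = (N3/N1 − 1)/2 = (53/13 − 1)/2 = 20/13
smallest multiple with N1 ≥ 12 and N2 ≥ 10: k = 1  ⇒  N1 = 1·13 = 13, N2 = 1·20 = 20 (N1 ≤ 40, N2 ≤ 30, N2 ≠ N1 ✓), N3 = 13 + 2·20 = 53
check: N3/(N1+N3) with N1 = 13, N3 = 53 gives 53/66; |achieved − target| = 0 ≤ 53/6600 ✓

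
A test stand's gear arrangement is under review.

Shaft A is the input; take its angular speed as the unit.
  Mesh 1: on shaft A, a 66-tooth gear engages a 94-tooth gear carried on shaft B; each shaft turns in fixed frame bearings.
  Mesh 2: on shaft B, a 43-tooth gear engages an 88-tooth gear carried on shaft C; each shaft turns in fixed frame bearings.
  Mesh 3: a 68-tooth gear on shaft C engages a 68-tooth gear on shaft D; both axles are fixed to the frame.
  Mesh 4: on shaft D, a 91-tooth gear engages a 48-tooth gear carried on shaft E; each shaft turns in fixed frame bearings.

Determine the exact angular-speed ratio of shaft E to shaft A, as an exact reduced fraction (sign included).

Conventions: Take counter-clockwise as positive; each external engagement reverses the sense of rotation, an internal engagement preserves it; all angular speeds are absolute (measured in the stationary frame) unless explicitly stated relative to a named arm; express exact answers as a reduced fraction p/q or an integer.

class = fixed-axis compound train [4 meshes; 4 ratios multiply, 4 sense flips]
mesh 1 [66T→94T]: running ratio 33/47, sense −
mesh 2 [43T→88T]: running ratio 129/376, sense +
mesh 3 [68T→68T]: running ratio 129/376, sense −
mesh 4 [91T→48T]: running ratio 3913/6016, sense +
ω_out/ω_in = 3913/6016

3913/6016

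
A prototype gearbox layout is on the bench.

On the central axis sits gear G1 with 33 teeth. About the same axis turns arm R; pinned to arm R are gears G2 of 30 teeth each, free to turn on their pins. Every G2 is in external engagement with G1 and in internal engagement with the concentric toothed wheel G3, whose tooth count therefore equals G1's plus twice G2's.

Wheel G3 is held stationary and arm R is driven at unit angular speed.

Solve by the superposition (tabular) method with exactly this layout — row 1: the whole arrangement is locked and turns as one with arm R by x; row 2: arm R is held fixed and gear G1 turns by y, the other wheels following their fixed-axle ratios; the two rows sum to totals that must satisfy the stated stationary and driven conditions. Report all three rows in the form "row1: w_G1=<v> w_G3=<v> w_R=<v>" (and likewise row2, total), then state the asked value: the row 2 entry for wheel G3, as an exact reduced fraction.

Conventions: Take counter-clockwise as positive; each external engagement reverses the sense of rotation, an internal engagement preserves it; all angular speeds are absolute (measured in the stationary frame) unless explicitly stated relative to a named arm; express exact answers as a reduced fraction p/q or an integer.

recognized (axles ride arm R): planetary set, 33/30/93 teeth
row 1: whole set turns with the arm by x
superposition row 2 [arm held]: sun y, ring −(33/93)·y, arm 0
boundary: total ω_ring = x − (33/93)·y = 0 and total ω_arm = x = 1  ⇒  y = 31/11, x = 1
row 2 ring = −(33/93)·31/11 = -1
totals (row 1 + row 2): sun 1 + 31/11 = 42/11, ring 1 + (-1) = 0, arm 1 + 0 = 1
asked cell (row2, ring) = -1

row1: w_G1=1 w_G3=1 w_R=1
row2: w_G1=31/11 w_G3=-1 w_R=0
total: w_G1=42/11 w_G3=0 w_R=1
asked value: -1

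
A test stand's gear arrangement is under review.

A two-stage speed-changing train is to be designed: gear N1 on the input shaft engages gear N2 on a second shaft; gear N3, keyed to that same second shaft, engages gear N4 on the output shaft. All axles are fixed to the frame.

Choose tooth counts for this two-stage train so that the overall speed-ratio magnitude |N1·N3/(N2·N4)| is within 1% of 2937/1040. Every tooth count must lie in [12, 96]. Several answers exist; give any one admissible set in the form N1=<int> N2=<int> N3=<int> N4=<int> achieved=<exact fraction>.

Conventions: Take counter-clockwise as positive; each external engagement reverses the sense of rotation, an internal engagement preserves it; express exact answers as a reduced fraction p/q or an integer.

N1=33 N2=13 N3=89 N4=80 achieved=2937/1040

class = fixed-axis compound train [2-stage, 2937/1040 wanted]
target = 2937/1040 in lowest terms: an exact hit needs N1·N3 = k·2937 and N2·N4 = k·1040 for one integer k, every count in [12, 96]; additionally prefer no 1:1 stage (N1 ≠ N2, N3 ≠ N4)
k = 1: N1·N3 = 2937 = 33·89, N2·N4 = 1040 = 13·80
achieved = 33·89/(13·80) = 2937/1040; |achieved − target| = 0 ≤ 2937/104000 ✓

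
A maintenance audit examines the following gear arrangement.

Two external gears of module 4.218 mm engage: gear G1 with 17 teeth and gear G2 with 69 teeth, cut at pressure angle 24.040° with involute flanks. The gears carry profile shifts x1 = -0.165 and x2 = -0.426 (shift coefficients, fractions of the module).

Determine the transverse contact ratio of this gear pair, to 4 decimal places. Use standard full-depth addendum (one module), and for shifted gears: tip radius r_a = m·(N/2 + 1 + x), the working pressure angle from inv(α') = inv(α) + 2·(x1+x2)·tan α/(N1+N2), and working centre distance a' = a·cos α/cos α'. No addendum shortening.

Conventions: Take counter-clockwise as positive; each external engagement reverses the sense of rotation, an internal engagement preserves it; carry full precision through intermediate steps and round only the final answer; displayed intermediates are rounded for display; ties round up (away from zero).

1.6186

recognized (one external pair, fixed centres): single-mesh tooth geometry, m = 4.218, N1 = 17, N2 = 69
base radii: r_b1 = 32.743157, r_b2 = 132.898695
tip radii: r_a1 = 39.375030, r_a2 = 147.942132
inv(α') = inv(24.040°) + 2·(-0.165-0.426)·tan α/(17+69) = 0.02035751  ⇒  α' = 22.10604°
a' = a·cos α / cos α' = 181.3740·cos 24.040°/cos 22.10604° = 178.784481
action lengths: √(r_a1²−r_b1²) = 21.869583, √(r_a2²−r_b2²) = 64.998549
base pitch p_b = π·m·cos α = 12.101842
CR = (21.869583 + 64.998549 − 178.784481·sin 22.10604°)/12.101842 = 1.618565
contact ratio ≈ 1.6186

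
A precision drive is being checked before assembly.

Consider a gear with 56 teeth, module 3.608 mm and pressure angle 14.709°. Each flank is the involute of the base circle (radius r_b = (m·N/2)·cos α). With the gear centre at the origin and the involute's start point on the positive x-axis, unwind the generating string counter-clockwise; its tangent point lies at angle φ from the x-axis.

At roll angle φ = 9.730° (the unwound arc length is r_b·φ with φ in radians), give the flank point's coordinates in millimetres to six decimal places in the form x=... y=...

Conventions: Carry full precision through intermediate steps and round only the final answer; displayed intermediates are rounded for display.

topology: single-mesh involute geometry — m = 3.608, N = 56
pitch radius r_p = m·N/2 = 3.608·56/2 = 101.024000
base radius r_b = r_p·cos α = 101.024000·cos 14.709° = 97.713229
roll angle φ = 9.730° = 0.16982054 rad
x = r_b·(cos φ + φ·sin φ) = 99.112064
y = r_b·(sin φ − φ·cos φ) = 0.159056

x=99.112064 y=0.159056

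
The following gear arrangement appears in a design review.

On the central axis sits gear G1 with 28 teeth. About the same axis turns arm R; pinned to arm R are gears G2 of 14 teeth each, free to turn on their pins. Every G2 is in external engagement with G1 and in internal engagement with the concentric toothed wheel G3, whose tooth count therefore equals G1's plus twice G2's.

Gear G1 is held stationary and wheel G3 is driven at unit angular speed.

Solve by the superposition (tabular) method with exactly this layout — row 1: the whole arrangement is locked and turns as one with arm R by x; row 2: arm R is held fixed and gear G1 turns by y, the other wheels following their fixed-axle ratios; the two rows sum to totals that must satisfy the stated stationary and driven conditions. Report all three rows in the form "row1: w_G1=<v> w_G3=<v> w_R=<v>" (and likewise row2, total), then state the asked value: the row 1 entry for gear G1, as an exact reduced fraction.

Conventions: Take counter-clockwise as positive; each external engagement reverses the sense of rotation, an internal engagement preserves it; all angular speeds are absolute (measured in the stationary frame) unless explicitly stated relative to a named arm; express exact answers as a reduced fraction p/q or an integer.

topology: planetary set — G1 28T / G2 14T / G3 56T, arm = carrier (Willis)
row 1: whole set turns with the arm by x
row 2: sun turns y, ring = −(28/56)·y, arm 0
boundary: total ω_sun = x + y = 0 and total ω_ring = x − (28/56)·y = 1  ⇒  y = -2/3, x = 2/3
row 2 ring = −(28/56)·(-2/3) = 1/3
totals (row 1 + row 2): sun 2/3 + (-2/3) = 0, ring 2/3 + 1/3 = 1, arm 2/3 + 0 = 2/3
asked cell (row1, sun) = 2/3

row1: w_G1=2/3 w_G3=2/3 w_R=2/3
row2: w_G1=-2/3 w_G3=1/3 w_R=0
total: w_G1=0 w_G3=1 w_R=2/3
asked value: 2/3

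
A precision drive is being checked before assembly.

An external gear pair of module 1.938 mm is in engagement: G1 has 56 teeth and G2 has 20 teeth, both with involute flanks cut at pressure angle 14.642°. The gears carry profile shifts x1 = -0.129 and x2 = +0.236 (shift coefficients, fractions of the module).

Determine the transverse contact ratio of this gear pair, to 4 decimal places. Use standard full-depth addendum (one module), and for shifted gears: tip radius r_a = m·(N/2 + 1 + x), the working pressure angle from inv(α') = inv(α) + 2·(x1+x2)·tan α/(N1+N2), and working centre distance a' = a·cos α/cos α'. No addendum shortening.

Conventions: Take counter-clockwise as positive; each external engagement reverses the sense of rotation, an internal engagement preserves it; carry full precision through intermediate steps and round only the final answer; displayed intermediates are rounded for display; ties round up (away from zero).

1.8693

recognized (one external pair, fixed centres): single-mesh tooth geometry, m = 1.938, N1 = 56, N2 = 20
base radii: r_b1 = 52.501730, r_b2 = 18.750618
tip radii: r_a1 = 55.951998, r_a2 = 21.775368
inv(α') = inv(14.642°) + 2·(-0.129+0.236)·tan α/(56+20) = 0.00644797  ⇒  α' = 15.23409°
a' = a·cos α / cos α' = 73.6440·cos 14.642°/cos 15.23409° = 73.847319
action lengths: √(r_a1²−r_b1²) = 19.344107, √(r_a2²−r_b2²) = 11.071630
base pitch p_b = π·m·cos α = 5.890680
CR = (19.344107 + 11.071630 − 73.847319·sin 15.23409°)/5.890680 = 1.869286
contact ratio ≈ 1.8693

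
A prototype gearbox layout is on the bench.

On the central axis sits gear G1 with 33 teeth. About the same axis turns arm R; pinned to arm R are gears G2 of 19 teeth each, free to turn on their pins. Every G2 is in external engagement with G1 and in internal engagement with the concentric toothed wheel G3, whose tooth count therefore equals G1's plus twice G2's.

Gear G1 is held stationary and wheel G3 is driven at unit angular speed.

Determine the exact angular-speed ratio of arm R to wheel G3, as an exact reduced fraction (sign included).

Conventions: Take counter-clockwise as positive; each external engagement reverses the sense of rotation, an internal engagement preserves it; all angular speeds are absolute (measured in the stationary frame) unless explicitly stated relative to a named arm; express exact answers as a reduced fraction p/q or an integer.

71/104

topology: planetary set — G1 33T / G2 19T / G3 71T, arm = carrier (Willis)
ring teeth: 33 + 2·19 = 71
33(ω_sun−ω_arm) = −71(ω_ring−ω_arm),  ω_sun = 0, ω_ring = 1
33(0−ω_arm) = −71(1−ω_arm)  ⇒  104·ω_arm = 71  ⇒  ω_arm = 71/104
ω_out/ω_in = 71/104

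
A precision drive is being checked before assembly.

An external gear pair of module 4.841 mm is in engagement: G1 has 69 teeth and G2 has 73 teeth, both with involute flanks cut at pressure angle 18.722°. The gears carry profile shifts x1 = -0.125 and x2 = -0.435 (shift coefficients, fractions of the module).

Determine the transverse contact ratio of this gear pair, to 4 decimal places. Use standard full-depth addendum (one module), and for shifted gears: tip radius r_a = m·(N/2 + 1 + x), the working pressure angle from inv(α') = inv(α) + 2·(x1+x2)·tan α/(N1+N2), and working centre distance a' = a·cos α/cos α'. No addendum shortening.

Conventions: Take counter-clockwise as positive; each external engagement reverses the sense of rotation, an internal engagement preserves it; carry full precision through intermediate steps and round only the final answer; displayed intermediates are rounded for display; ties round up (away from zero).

class = single-mesh tooth geometry [involute pair 69T × 73T, m = 4.841]
base radii: r_b1 = 158.177279, r_b2 = 167.346976
tip radii: r_a1 = 171.250375, r_a2 = 179.431665
inv(α') = inv(18.722°) + 2·(-0.125-0.435)·tan α/(69+73) = 0.00947572  ⇒  α' = 17.27181°
a' = a·cos α / cos α' = 343.7110·cos 18.722°/cos 17.27181° = 340.896301
action lengths: √(r_a1²−r_b1²) = 65.624991, √(r_a2²−r_b2²) = 64.735709
base pitch p_b = π·m·cos α = 14.403727
CR = (65.624991 + 64.735709 − 340.896301·sin 17.27181°)/14.403727 = 2.023562
contact ratio ≈ 2.0236

2.0236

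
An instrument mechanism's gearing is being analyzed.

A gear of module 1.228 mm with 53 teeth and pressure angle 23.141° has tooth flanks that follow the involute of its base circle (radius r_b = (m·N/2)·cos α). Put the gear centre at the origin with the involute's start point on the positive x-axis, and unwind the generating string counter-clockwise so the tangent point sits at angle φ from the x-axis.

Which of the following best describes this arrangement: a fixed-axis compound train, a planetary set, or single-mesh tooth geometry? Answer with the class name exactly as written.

topology: single-mesh involute geometry — m = 1.228, N = 53
classification: single-mesh tooth geometry

single-mesh tooth geometry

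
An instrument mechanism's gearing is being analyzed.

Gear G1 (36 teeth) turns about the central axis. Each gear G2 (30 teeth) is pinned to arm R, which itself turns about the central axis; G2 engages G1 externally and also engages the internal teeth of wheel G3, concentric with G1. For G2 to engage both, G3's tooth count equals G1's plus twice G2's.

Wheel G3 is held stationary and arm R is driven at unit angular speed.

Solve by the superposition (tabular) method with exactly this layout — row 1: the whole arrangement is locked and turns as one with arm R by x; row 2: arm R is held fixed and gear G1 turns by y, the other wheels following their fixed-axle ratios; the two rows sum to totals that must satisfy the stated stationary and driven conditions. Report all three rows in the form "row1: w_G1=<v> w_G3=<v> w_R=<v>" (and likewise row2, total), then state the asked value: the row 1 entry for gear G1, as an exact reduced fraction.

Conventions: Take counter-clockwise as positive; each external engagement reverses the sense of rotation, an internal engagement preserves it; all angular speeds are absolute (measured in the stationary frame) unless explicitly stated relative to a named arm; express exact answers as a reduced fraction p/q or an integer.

row1: w_G1=1 w_G3=1 w_R=1
row2: w_G1=8/3 w_G3=-1 w_R=0
total: w_G1=11/3 w_G3=0 w_R=1
asked value: 1

recognized (axles ride arm R): planetary set, 36/30/96 teeth
superposition row 1 [locked train]: every member turns x
row 2 (arm held, sun turns y): ω_ring = −(36/96)·y, ω_arm = 0
boundary: total ω_ring = x − (36/96)·y = 0 and total ω_arm = x = 1  ⇒  y = 8/3, x = 1
row 2 ring = −(36/96)·8/3 = -1
totals (row 1 + row 2): sun 1 + 8/3 = 11/3, ring 1 + (-1) = 0, arm 1 + 0 = 1
asked cell (row1, sun) = 1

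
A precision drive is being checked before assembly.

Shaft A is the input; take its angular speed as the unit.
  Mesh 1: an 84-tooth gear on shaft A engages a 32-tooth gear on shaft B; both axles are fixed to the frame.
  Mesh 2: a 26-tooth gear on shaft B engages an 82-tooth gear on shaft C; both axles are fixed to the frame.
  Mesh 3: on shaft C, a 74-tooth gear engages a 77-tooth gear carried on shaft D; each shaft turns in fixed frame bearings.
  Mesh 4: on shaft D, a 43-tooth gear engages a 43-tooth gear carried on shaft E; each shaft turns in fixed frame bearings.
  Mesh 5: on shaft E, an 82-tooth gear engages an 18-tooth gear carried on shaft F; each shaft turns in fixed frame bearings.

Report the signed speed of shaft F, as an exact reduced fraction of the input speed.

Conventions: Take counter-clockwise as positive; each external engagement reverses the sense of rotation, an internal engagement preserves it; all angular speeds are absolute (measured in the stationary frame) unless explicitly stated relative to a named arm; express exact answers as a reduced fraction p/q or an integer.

5-mesh fixed-axis compound train (all bearings frame-fixed)
mesh 1 [84T→32T]: |ω|/ω_in = 1×84/32 = 21/8, sense flips to −
mesh 2 [26T→82T]: |ω|/ω_in = (21/8)×26/82 = 273/328, sense flips to +
mesh 3 [74T→77T]: |ω|/ω_in = (273/328)×74/77 = 1443/1804, sense flips to −
mesh 4 [43T→43T]: |ω|/ω_in = (1443/1804)×43/43 = 1443/1804, sense flips to +
mesh 5 [82T→18T]: |ω|/ω_in = (1443/1804)×82/18 = 481/132, sense flips to −
signed output speed (× input speed) = -481/132

-481/132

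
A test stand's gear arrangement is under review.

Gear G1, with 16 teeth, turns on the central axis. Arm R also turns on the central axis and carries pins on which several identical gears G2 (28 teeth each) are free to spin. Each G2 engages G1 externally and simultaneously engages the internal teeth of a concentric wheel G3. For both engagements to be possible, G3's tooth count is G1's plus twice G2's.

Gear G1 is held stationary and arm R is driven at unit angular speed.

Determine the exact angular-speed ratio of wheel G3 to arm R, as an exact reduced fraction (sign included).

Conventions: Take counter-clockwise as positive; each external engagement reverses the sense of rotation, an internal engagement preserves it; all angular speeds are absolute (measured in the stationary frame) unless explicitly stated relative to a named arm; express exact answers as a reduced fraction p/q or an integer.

class = planetary set [G3 = 16+2·28 = 72; Willis about the carrier]
ring teeth: 16 + 2·28 = 72
16(ω_sun−ω_arm) = −72(ω_ring−ω_arm),  ω_sun = 0, ω_arm = 1
ω_ring = 1 − (16/72)(0−1) = 11/9
ω_out/ω_in = 11/9

11/9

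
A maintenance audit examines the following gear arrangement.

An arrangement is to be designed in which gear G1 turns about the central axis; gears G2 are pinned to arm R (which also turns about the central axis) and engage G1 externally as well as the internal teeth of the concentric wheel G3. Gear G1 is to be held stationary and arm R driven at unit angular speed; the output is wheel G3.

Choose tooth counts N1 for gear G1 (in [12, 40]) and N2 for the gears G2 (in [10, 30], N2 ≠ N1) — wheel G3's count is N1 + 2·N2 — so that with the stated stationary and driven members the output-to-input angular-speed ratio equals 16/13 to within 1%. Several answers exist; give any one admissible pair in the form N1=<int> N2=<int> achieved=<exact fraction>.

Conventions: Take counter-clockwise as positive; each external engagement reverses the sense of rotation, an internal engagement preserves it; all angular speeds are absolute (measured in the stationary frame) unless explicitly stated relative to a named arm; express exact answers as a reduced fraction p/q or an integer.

N1=12 N2=20 achieved=16/13

class = planetary set [ratio 16/13 wanted; Willis about the carrier]
Willis with ω_sun = 0: ω_ring/ω_arm = (N1+N3)/N3; set equal to 16/13  ⇒  N3/N1 = 1/(16/13 − 1) = 13/3
N3 = N1 + 2·N2  ⇒  N2/N1 = (N3/N1 − 1)/2 = (13/3 − 1)/2 = 5/3
smallest multiple with N1 ≥ 12 and N2 ≥ 10: k = 4  ⇒  N1 = 4·3 = 12, N2 = 4·5 = 20 (N1 ≤ 40, N2 ≤ 30, N2 ≠ N1 ✓), N3 = 12 + 2·20 = 52
check: (N1+N3)/N3 with N1 = 12, N3 = 52 gives 16/13; |achieved − target| = 0 ≤ 4/325 ✓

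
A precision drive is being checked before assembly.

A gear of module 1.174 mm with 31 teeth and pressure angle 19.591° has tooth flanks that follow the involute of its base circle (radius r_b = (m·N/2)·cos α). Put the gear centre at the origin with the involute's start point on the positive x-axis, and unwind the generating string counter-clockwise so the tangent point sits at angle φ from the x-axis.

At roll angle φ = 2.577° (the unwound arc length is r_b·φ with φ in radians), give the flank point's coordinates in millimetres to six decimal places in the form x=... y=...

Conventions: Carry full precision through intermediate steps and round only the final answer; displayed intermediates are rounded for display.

recognized (one wheel, involute flank): single-mesh tooth geometry, m = 1.174, N = 31
pitch radius r_p = m·N/2 = 1.174·31/2 = 18.197000
base radius r_b = r_p·cos α = 18.197000·cos 19.591° = 17.143578
roll angle φ = 2.577° = 0.04497713 rad
x = r_b·(cos φ + φ·sin φ) = 17.160910
y = r_b·(sin φ − φ·cos φ) = 0.000520

x=17.160910 y=0.000520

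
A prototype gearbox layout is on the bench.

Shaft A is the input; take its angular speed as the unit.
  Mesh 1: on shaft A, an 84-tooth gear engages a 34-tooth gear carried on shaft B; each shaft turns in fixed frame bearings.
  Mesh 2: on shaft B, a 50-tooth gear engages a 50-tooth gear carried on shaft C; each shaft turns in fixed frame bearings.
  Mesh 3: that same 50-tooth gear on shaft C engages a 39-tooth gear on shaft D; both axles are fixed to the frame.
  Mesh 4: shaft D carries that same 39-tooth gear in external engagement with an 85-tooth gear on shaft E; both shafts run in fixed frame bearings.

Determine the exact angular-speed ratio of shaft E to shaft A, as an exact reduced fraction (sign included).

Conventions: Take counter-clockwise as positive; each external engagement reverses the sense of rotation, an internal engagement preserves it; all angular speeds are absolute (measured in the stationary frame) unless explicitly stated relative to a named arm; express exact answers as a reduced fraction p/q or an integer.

420/289

class = fixed-axis compound train [4 meshes; 4 ratios multiply, 4 sense flips]
mesh 1 [84T→34T]: running ratio 42/17, sense −
mesh 2 [50T→50T]: running ratio 42/17, sense +
mesh 3 [50T→39T]: running ratio 700/221, sense −
mesh 4 [39T→85T]: running ratio 420/289, sense +
ω_out/ω_in = 420/289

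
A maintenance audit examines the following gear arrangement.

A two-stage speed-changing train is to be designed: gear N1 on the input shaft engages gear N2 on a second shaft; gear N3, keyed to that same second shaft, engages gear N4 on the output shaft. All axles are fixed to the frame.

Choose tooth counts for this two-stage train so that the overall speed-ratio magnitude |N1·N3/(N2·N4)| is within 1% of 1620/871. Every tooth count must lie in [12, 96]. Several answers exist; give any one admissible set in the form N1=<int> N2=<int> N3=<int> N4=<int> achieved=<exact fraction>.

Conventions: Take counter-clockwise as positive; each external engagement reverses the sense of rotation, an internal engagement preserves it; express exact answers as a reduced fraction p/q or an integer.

N1=18 N2=13 N3=90 N4=67 achieved=1620/871

2-stage fixed-axis compound train for ratio 1620/871
target = 1620/871 in lowest terms: an exact hit needs N1·N3 = k·1620 and N2·N4 = k·871 for one integer k, every count in [12, 96]; additionally prefer no 1:1 stage (N1 ≠ N2, N3 ≠ N4)
k = 1: N1·N3 = 1620 = 18·90, N2·N4 = 871 = 13·67
achieved = 18·90/(13·67) = 1620/871; |achieved − target| = 0 ≤ 81/4355 ✓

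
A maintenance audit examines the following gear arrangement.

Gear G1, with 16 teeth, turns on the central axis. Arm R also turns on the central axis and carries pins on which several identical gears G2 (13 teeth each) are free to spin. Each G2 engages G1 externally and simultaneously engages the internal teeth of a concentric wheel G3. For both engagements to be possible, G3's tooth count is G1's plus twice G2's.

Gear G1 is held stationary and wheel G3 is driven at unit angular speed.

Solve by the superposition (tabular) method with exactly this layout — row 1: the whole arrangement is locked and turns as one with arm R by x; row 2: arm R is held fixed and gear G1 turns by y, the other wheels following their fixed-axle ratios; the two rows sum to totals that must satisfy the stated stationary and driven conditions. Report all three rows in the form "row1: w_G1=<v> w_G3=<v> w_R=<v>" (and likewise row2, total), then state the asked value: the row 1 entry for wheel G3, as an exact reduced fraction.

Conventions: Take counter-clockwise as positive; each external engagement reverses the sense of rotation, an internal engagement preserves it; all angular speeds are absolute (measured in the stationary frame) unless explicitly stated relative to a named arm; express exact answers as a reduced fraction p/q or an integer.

row1: w_G1=21/29 w_G3=21/29 w_R=21/29
row2: w_G1=-21/29 w_G3=8/29 w_R=0
total: w_G1=0 w_G3=1 w_R=21/29
asked value: 21/29

planetary set (16T centre, 13T on arm, 42T internal) — Willis relation
superposition row 1 [locked train]: every member turns x
row 2 — arm fixed, fixed-axis ratios: sun y, ring −(16/42)·y, arm 0
boundary: total ω_sun = x + y = 0 and total ω_ring = x − (16/42)·y = 1  ⇒  y = -21/29, x = 21/29
row 2 ring = −(16/42)·(-21/29) = 8/29
totals (row 1 + row 2): sun 21/29 + (-21/29) = 0, ring 21/29 + 8/29 = 1, arm 21/29 + 0 = 21/29
asked cell (row1, ring) = 21/29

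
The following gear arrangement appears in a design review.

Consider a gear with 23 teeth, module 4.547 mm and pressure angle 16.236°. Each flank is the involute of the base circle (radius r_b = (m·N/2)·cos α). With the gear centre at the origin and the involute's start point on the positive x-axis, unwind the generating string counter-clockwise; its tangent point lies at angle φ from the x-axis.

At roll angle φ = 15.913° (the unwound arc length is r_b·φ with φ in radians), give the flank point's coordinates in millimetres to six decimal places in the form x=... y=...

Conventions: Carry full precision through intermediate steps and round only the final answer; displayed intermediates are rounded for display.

x=52.104197 y=0.355763

recognized (one wheel, involute flank): single-mesh tooth geometry, m = 4.547, N = 23
pitch radius r_p = m·N/2 = 4.547·23/2 = 52.290500
base radius r_b = r_p·cos α = 52.290500·cos 16.236° = 50.205061
roll angle φ = 15.913° = 0.27773424 rad
x = r_b·(cos φ + φ·sin φ) = 52.104197
y = r_b·(sin φ − φ·cos φ) = 0.355763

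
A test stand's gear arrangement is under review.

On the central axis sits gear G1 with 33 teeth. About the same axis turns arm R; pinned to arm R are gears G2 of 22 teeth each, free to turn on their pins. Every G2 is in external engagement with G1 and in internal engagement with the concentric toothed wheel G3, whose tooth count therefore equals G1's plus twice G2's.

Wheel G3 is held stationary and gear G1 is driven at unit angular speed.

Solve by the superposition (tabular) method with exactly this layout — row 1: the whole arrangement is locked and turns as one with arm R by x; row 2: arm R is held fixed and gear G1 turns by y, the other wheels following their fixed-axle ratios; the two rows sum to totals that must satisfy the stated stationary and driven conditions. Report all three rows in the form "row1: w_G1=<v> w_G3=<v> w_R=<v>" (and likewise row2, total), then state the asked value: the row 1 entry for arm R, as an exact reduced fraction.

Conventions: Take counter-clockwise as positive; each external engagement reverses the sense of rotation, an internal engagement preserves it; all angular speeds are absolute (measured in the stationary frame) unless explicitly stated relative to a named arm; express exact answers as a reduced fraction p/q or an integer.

topology: planetary set — G1 33T / G2 22T / G3 77T, arm = carrier (Willis)
row 1 (train locked, turned with arm): all members turn x
row 2 — arm fixed, fixed-axis ratios: sun y, ring −(33/77)·y, arm 0
boundary: total ω_ring = x − (33/77)·y = 0 and total ω_sun = x + y = 1  ⇒  y = 7/10, x = 3/10
row 2 ring = −(33/77)·7/10 = -3/10
totals (row 1 + row 2): sun 3/10 + 7/10 = 1, ring 3/10 + (-3/10) = 0, arm 3/10 + 0 = 3/10
asked cell (row1, arm) = 3/10

row1: w_G1=3/10 w_G3=3/10 w_R=3/10
row2: w_G1=7/10 w_G3=-3/10 w_R=0
total: w_G1=1 w_G3=0 w_R=3/10
asked value: 3/10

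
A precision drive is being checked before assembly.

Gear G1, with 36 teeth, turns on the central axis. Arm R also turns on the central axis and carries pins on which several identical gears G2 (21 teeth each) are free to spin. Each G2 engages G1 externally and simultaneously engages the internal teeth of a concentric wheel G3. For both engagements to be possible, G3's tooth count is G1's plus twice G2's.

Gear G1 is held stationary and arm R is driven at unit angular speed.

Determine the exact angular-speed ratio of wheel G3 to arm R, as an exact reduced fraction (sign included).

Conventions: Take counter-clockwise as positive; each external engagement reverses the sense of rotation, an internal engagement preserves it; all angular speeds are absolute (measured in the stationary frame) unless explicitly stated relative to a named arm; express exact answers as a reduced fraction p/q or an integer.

topology: planetary set — G1 36T / G2 21T / G3 78T, arm = carrier (Willis)
ring teeth: 36 + 2·21 = 78
36(ω_sun−ω_arm) = −78(ω_ring−ω_arm),  ω_sun = 0, ω_arm = 1
ω_ring = 1 − (36/78)(0−1) = 19/13
ω_out/ω_in = 19/13

19/13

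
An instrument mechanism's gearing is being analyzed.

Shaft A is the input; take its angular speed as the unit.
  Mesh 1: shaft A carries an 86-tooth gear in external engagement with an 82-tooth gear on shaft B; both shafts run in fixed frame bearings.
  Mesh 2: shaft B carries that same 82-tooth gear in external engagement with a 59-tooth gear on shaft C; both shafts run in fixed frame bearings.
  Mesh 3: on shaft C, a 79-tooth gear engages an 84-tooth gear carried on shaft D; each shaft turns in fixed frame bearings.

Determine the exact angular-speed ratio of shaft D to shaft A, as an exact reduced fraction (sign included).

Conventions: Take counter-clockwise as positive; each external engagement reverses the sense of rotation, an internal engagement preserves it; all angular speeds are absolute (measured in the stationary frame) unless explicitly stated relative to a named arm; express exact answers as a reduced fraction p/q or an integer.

class = fixed-axis compound train [3 meshes; 3 ratios multiply, 3 sense flips]
mesh 1 [86T→82T]: running ratio 43/41, sense −
mesh 2 [82T→59T]: running ratio 86/59, sense +
mesh 3 [79T→84T]: running ratio 3397/2478, sense −
ω_out/ω_in = -3397/2478

-3397/2478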